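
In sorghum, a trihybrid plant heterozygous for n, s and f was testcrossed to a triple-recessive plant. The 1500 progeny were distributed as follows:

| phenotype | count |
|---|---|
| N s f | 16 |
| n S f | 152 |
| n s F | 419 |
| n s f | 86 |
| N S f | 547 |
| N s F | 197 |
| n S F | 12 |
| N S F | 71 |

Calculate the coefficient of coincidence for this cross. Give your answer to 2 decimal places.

The two most frequent reciprocal classes, N S f and n s F, are the parental types, so the F1 was N S f / n s F.
The two rarest classes, N s f and n S F, are the double crossovers. Comparing them with the parentals, only the s allele has switched, so s is the middle locus and the order is f – s – n.
f–s: (157 + 28)/1500 = 0.1233; s–n: (349 + 28)/1500 = 0.2513.
Expected DCO frequency = 0.1233 × 0.2513 ≈ 0.03099; observed = 28/1500 ≈ 0.01867.
Coefficient of coincidence = 0.01867/0.03099 ≈ 0.60.

0.60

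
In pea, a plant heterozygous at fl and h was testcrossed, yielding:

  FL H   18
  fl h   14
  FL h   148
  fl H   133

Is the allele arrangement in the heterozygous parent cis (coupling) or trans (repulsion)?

trans

The two most frequent classes are FL h (148) and fl H (133); these are the parental (non-recombinant) types.
So the F1 carried FL h on one chromosome and fl H on the other — the recessive alleles are on opposite chromosomes (trans / repulsion).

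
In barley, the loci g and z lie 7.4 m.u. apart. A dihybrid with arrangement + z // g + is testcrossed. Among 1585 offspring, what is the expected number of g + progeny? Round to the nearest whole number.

734

A map distance of 7.4 m.u. corresponds to a recombination frequency of 0.074.
The F1 is + z / g +, so g + is a parental gamete class with expected frequency (1 − r)/2 = 0.926/2 = 0.4630.
Expected number = 0.4630 × 1585 = 733.85 ≈ 734.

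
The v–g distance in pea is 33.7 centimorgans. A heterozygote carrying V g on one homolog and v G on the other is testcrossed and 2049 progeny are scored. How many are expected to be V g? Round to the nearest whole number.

A map distance of 33.7 centimorgans corresponds to a recombination frequency of 0.337.
The F1 is V g / v G, so V g is a parental gamete class with expected frequency (1 − r)/2 = 0.663/2 = 0.3315.
Expected number = 0.3315 × 2049 = 679.24 ≈ 679.

679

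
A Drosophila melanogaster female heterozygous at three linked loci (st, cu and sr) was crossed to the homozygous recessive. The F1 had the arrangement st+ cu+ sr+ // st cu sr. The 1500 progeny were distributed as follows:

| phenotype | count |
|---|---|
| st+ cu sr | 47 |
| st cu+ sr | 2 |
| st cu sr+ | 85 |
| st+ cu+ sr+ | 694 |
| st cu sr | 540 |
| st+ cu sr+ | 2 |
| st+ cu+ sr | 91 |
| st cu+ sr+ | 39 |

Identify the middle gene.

cu

The two rarest classes, st+ cu sr+ and st cu+ sr, are the double crossovers. Comparing them with the parentals, only the cu allele has switched, so cu is the middle locus and the order is sr – cu – st.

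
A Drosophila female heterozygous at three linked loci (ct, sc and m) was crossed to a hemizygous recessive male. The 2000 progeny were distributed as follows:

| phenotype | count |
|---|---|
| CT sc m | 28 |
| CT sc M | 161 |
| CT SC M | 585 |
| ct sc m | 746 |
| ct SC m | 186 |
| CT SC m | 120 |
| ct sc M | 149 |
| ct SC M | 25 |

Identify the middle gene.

The two most frequent reciprocal classes, ct sc m and CT SC M, are the parental types, so the F1 was ct sc m / CT SC M.
The two rarest classes, CT sc m and ct SC M, are the double crossovers. Comparing them with the parentals, only the ct allele has switched, so ct is the middle locus and the order is sc – ct – m.

ct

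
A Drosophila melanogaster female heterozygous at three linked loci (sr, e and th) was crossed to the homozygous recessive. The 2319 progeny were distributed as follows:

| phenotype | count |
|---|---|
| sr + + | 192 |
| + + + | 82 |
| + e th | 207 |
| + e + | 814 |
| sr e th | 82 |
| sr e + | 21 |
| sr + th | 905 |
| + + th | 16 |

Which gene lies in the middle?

The two most frequent reciprocal classes, sr + th and + e +, are the parental types, so the F1 was sr + th / + e +.
The two rarest classes, + + th and sr e +, are the double crossovers. Comparing them with the parentals, only the sr allele has switched, so sr is the middle locus and the order is e – sr – th.

sr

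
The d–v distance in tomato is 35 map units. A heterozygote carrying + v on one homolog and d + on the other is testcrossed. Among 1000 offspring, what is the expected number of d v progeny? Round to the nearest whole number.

175

A map distance of 35 map units corresponds to a recombination frequency of 0.350.
The F1 is + v / d +, so d v is a recombinant gamete class with expected frequency r/2 = 0.350/2 = 0.1750.
Expected number = 0.1750 × 1000 = 175.00 ≈ 175.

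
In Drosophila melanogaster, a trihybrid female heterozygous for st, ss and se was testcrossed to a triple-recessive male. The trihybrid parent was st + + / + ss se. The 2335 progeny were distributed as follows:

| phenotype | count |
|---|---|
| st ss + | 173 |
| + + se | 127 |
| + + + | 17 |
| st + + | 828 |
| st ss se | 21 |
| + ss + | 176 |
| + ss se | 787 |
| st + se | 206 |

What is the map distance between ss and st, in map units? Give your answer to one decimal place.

The two rarest classes, + + + and st ss se, are the double crossovers. Comparing them with the parentals, only the st allele has switched, so st is the middle locus and the order is se – st – ss.
Crossovers in the st–ss interval produce the single-crossover classes st ss + and + + se (173 + 127 = 300) plus the double crossovers (38).
RF(st–ss) = (300 + 38) / 2335 = 338/2335 = 0.1448 → 14.5 map units.

14.5 map units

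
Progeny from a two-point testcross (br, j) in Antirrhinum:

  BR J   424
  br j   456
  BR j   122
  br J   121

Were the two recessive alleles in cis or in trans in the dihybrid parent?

cis

The two most frequent classes are BR J (424) and br j (456); these are the parental (non-recombinant) types.
So the F1 carried BR J on one chromosome and br j on the other — the recessive alleles are on the same chromosome (cis / coupling).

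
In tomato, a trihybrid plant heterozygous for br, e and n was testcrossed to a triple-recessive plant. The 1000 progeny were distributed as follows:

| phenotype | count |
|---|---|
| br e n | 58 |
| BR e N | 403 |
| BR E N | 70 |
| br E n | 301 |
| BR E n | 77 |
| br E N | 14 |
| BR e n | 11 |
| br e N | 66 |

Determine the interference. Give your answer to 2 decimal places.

The two most frequent reciprocal classes, BR e N and br E n, are the parental types, so the F1 was BR e N / br E n.
The two rarest classes, BR e n and br E N, are the double crossovers. Comparing them with the parentals, only the n allele has switched, so n is the middle locus and the order is br – n – e.
br–n: (143 + 25)/1000 = 0.1680; n–e: (128 + 25)/1000 = 0.1530.
Expected DCO frequency = 0.1680 × 0.1530 ≈ 0.02570; observed = 25/1000 ≈ 0.02500.
Coefficient of coincidence = 0.02500/0.02570 ≈ 0.97; interference = 1 − 0.97 = 0.03.

0.03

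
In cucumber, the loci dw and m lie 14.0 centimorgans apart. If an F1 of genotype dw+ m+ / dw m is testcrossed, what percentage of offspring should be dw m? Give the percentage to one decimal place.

43.0%

A map distance of 14.0 centimorgans corresponds to a recombination frequency of 0.140.
The F1 is dw+ m+ / dw m, so dw m is a parental gamete class with expected frequency (1 − r)/2 = 0.860/2 = 0.4300.
That is 0.4300 = 43.0% of the progeny.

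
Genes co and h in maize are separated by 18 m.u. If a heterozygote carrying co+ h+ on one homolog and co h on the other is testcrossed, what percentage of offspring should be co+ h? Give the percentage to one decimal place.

9.0%

A map distance of 18 m.u. corresponds to a recombination frequency of 0.180.
The F1 is co+ h+ / co h, so co+ h is a recombinant gamete class with expected frequency r/2 = 0.180/2 = 0.0900.
That is 0.0900 = 9.0% of the progeny.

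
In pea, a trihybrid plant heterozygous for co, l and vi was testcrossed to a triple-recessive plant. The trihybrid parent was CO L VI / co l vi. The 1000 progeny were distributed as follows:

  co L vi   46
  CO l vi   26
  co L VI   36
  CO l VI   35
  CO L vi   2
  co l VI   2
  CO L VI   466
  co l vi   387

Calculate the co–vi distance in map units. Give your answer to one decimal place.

The two rarest classes, CO L vi and co l VI, are the double crossovers. Comparing them with the parentals, only the vi allele has switched, so vi is the middle locus and the order is co – vi – l.
Crossovers in the co–vi interval produce the single-crossover classes co L VI and CO l vi (36 + 26 = 62) plus the double crossovers (4).
RF(co–vi) = (62 + 4) / 1000 = 66/1000 = 0.0660 → 6.6 map units.

6.6 map units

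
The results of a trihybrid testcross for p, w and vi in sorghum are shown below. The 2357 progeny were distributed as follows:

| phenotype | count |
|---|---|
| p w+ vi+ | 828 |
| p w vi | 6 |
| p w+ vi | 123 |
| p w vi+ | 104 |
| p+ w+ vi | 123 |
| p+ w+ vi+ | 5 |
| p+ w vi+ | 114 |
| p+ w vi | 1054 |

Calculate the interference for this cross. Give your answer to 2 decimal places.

0.56

The two most frequent reciprocal classes, p+ w vi and p w+ vi+, are the parental types, so the F1 was p+ w vi / p w+ vi+.
The two rarest classes, p w vi and p+ w+ vi+, are the double crossovers. Comparing them with the parentals, only the p allele has switched, so p is the middle locus and the order is w – p – vi.
w–p: (227 + 11)/2357 = 0.1010; p–vi: (237 + 11)/2357 = 0.1052.
Expected DCO frequency = 0.1010 × 0.1052 ≈ 0.01063; observed = 11/2357 ≈ 0.00467.
Coefficient of coincidence = 0.00467/0.01063 ≈ 0.44; interference = 1 − 0.44 = 0.56.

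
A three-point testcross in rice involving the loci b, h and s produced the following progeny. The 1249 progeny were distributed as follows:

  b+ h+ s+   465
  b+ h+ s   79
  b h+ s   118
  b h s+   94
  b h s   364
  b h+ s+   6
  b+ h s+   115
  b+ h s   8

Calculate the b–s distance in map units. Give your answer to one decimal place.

The two most frequent reciprocal classes, b h s and b+ h+ s+, are the parental types, so the F1 was b h s / b+ h+ s+.
The two rarest classes, b+ h s and b h+ s+, are the double crossovers. Comparing them with the parentals, only the b allele has switched, so b is the middle locus and the order is s – b – h.
Crossovers in the s–b interval produce the single-crossover classes b h s+ and b+ h+ s (94 + 79 = 173) plus the double crossovers (14).
RF(s–b) = (173 + 14) / 1249 = 187/1249 = 0.1497 → 15.0 map units.

15.0 map units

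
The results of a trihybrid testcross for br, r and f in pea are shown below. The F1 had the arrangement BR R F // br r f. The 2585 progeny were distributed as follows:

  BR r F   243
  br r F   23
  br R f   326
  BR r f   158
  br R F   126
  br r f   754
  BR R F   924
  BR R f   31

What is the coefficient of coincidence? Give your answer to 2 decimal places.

0.66

The two rarest classes, BR R f and br r F, are the double crossovers. Comparing them with the parentals, only the f allele has switched, so f is the middle locus and the order is r – f – br.
r–f: (569 + 54)/2585 = 0.2410; f–br: (284 + 54)/2585 = 0.1308.
Expected DCO frequency = 0.2410 × 0.1308 ≈ 0.03152; observed = 54/2585 ≈ 0.02089.
Coefficient of coincidence = 0.02089/0.03152 ≈ 0.66.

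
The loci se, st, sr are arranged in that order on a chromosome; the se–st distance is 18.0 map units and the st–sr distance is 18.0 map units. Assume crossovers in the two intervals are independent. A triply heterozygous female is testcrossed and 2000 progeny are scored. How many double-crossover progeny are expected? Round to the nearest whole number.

65

Map distances give recombination frequencies of 0.180 and 0.180 for the two intervals.
With no interference, expected double-crossover frequency = 0.180 × 0.180 = 0.03240.
Expected number = 0.03240 × 2000 = 64.80 ≈ 65.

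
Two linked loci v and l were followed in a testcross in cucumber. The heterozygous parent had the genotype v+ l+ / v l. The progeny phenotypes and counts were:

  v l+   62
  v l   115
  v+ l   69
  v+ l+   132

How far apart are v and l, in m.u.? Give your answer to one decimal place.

The recombinant classes are v+ l and v l+: 69 + 62 = 131.
Recombination frequency = 131/378 = 0.3466 ≈ 34.7%, i.e. 34.7 m.u.

34.7 m.u.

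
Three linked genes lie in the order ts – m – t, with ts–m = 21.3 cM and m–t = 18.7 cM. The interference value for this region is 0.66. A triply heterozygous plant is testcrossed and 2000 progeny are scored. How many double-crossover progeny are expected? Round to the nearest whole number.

Map distances give recombination frequencies of 0.213 and 0.187 for the two intervals.
With interference 0.66 (so coincidence = 0.34), expected double-crossover frequency = 0.213 × 0.187 × 0.34 = 0.01354.
Expected number = 0.01354 × 2000 = 27.09 ≈ 27.

27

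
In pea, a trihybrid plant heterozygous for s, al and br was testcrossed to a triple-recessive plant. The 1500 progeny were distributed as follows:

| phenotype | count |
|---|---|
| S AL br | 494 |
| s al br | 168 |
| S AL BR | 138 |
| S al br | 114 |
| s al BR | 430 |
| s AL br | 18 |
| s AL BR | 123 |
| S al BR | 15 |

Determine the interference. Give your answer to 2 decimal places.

0.46

The two most frequent reciprocal classes, S AL br and s al BR, are the parental types, so the F1 was S AL br / s al BR.
The two rarest classes, s AL br and S al BR, are the double crossovers. Comparing them with the parentals, only the s allele has switched, so s is the middle locus and the order is br – s – al.
br–s: (306 + 33)/1500 = 0.2260; s–al: (237 + 33)/1500 = 0.1800.
Expected DCO frequency = 0.2260 × 0.1800 ≈ 0.04068; observed = 33/1500 ≈ 0.02200.
Coefficient of coincidence = 0.02200/0.04068 ≈ 0.54; interference = 1 − 0.54 = 0.46.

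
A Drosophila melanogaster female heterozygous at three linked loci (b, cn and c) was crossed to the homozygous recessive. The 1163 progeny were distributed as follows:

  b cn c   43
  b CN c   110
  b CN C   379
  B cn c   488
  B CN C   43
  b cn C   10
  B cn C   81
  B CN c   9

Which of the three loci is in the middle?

cn

The two most frequent reciprocal classes, b CN C and B cn c, are the parental types, so the F1 was b CN C / B cn c.
The two rarest classes, b cn C and B CN c, are the double crossovers. Comparing them with the parentals, only the cn allele has switched, so cn is the middle locus and the order is b – cn – c.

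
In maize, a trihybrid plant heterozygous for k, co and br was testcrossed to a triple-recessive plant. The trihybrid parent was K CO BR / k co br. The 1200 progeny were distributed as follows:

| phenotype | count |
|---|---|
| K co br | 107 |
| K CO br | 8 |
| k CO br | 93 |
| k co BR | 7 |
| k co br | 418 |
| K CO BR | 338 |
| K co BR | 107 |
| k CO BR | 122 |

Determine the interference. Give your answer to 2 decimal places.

The two rarest classes, K CO br and k co BR, are the double crossovers. Comparing them with the parentals, only the br allele has switched, so br is the middle locus and the order is k – br – co.
k–br: (229 + 15)/1200 = 0.2033; br–co: (200 + 15)/1200 = 0.1792.
Expected DCO frequency = 0.2033 × 0.1792 ≈ 0.03643; observed = 15/1200 ≈ 0.01250.
Coefficient of coincidence = 0.01250/0.03643 ≈ 0.34; interference = 1 − 0.34 = 0.66.

0.66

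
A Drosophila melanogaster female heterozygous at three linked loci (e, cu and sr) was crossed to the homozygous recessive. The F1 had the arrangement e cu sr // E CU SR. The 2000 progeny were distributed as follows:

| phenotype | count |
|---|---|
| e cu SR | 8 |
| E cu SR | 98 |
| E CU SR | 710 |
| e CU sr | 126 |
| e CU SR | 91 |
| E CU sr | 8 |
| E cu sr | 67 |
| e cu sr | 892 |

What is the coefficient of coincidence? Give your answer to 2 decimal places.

The two rarest classes, e cu SR and E CU sr, are the double crossovers. Comparing them with the parentals, only the sr allele has switched, so sr is the middle locus and the order is e – sr – cu.
e–sr: (158 + 16)/2000 = 0.0870; sr–cu: (224 + 16)/2000 = 0.1200.
Expected DCO frequency = 0.0870 × 0.1200 ≈ 0.01044; observed = 16/2000 ≈ 0.00800.
Coefficient of coincidence = 0.00800/0.01044 ≈ 0.77.

0.77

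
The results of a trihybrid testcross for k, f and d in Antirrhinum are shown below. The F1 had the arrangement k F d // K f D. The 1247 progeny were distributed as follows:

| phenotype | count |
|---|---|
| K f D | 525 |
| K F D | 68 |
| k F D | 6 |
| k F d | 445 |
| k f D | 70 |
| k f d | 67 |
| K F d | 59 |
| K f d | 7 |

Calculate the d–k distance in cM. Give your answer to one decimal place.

The two rarest classes, k F D and K f d, are the double crossovers. Comparing them with the parentals, only the d allele has switched, so d is the middle locus and the order is f – d – k.
Crossovers in the d–k interval produce the single-crossover classes K F d and k f D (59 + 70 = 129) plus the double crossovers (13).
RF(d–k) = (129 + 13) / 1247 = 142/1247 = 0.1139 → 11.4 cM.

11.4 cM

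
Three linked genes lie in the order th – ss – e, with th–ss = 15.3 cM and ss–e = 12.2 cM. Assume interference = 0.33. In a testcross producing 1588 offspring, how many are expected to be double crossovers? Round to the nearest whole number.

20

Map distances give recombination frequencies of 0.153 and 0.122 for the two intervals.
With interference 0.33 (so coincidence = 0.67), expected double-crossover frequency = 0.153 × 0.122 × 0.67 = 0.01251.
Expected number = 0.01251 × 1588 = 19.86 ≈ 20.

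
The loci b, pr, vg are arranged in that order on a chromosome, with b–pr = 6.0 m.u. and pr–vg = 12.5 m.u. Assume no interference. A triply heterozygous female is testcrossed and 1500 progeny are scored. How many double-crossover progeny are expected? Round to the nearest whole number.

11

Map distances give recombination frequencies of 0.060 and 0.125 for the two intervals.
With no interference, expected double-crossover frequency = 0.060 × 0.125 = 0.00750.
Expected number = 0.00750 × 1500 = 11.25 ≈ 11.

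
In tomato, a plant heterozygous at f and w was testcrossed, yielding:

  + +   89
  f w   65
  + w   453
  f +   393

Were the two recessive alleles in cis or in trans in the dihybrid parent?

The two most frequent classes are + w (453) and f + (393); these are the parental (non-recombinant) types.
So the F1 carried + w on one chromosome and f + on the other — the recessive alleles are on opposite chromosomes (trans / repulsion).

trans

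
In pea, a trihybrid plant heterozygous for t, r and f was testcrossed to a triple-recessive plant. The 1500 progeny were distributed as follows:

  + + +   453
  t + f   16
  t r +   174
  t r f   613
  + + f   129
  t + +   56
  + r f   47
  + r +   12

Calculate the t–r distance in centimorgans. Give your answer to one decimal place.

The two most frequent reciprocal classes, t r f and + + +, are the parental types, so the F1 was t r f / + + +.
The two rarest classes, t + f and + r +, are the double crossovers. Comparing them with the parentals, only the r allele has switched, so r is the middle locus and the order is t – r – f.
Crossovers in the t–r interval produce the single-crossover classes + r f and t + + (47 + 56 = 103) plus the double crossovers (28).
RF(t–r) = (103 + 28) / 1500 = 131/1500 = 0.0873 → 8.7 centimorgans.

8.7 centimorgans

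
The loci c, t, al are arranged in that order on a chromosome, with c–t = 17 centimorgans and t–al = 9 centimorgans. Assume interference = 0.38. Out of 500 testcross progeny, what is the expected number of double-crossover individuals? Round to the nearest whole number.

5

Map distances give recombination frequencies of 0.170 and 0.090 for the two intervals.
With interference 0.38 (so coincidence = 0.62), expected double-crossover frequency = 0.170 × 0.090 × 0.62 = 0.00949.
Expected number = 0.00949 × 500 = 4.74 ≈ 5.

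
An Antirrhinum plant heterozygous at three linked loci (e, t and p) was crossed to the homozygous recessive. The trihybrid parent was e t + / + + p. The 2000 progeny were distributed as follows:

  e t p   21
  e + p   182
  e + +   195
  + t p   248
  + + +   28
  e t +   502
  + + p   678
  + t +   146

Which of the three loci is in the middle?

p

The two rarest classes, e t p and + + +, are the double crossovers. Comparing them with the parentals, only the p allele has switched, so p is the middle locus and the order is t – p – e.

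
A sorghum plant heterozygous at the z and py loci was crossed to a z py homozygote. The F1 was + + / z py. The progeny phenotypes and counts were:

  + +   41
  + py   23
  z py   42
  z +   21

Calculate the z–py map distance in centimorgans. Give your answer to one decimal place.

34.6 centimorgans

The recombinant classes are + py and z +: 23 + 21 = 44.
Recombination frequency = 44/127 = 0.3465 ≈ 34.6%, i.e. 34.6 centimorgans.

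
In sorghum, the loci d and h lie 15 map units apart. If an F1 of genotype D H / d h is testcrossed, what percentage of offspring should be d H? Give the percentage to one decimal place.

A map distance of 15 map units corresponds to a recombination frequency of 0.150.
The F1 is D H / d h, so d H is a recombinant gamete class with expected frequency r/2 = 0.150/2 = 0.0750.
That is 0.0750 = 7.5% of the progeny.

7.5%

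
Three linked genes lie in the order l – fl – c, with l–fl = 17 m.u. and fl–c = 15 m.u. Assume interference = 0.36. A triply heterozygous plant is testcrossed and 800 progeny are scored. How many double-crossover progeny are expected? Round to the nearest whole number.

Map distances give recombination frequencies of 0.170 and 0.150 for the two intervals.
With interference 0.36 (so coincidence = 0.64), expected double-crossover frequency = 0.170 × 0.150 × 0.64 = 0.01632.
Expected number = 0.01632 × 800 = 13.06 ≈ 13.

13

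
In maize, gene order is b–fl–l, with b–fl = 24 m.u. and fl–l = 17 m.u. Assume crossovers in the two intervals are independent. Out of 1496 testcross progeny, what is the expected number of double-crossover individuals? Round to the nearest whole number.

Map distances give recombination frequencies of 0.240 and 0.170 for the two intervals.
With no interference, expected double-crossover frequency = 0.240 × 0.170 = 0.04080.
Expected number = 0.04080 × 1496 = 61.04 ≈ 61.

61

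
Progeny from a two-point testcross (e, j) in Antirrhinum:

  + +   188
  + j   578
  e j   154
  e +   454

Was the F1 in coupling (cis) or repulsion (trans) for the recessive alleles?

The two most frequent classes are + j (578) and e + (454); these are the parental (non-recombinant) types.
So the F1 carried + j on one chromosome and e + on the other — the recessive alleles are on opposite chromosomes (trans / repulsion).

trans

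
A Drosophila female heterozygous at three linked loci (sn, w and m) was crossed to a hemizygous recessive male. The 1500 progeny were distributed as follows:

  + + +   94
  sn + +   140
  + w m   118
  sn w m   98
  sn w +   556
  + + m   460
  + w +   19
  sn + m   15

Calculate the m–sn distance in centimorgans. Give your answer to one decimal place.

The two most frequent reciprocal classes, sn w + and + + m, are the parental types, so the F1 was sn w + / + + m.
The two rarest classes, + w + and sn + m, are the double crossovers. Comparing them with the parentals, only the sn allele has switched, so sn is the middle locus and the order is w – sn – m.
Crossovers in the sn–m interval produce the single-crossover classes sn w m and + + + (98 + 94 = 192) plus the double crossovers (34).
RF(sn–m) = (192 + 34) / 1500 = 226/1500 = 0.1507 → 15.1 centimorgans.

15.1 centimorgans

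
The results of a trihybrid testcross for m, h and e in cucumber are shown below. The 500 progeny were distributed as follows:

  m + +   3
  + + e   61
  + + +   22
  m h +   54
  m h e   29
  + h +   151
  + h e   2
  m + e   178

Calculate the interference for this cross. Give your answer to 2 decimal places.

The two most frequent reciprocal classes, + h + and m + e, are the parental types, so the F1 was + h + / m + e.
The two rarest classes, + h e and m + +, are the double crossovers. Comparing them with the parentals, only the e allele has switched, so e is the middle locus and the order is m – e – h.
m–e: (115 + 5)/500 = 0.2400; e–h: (51 + 5)/500 = 0.1120.
Expected DCO frequency = 0.2400 × 0.1120 ≈ 0.02688; observed = 5/500 ≈ 0.01000.
Coefficient of coincidence = 0.01000/0.02688 ≈ 0.37; interference = 1 − 0.37 = 0.63.

0.63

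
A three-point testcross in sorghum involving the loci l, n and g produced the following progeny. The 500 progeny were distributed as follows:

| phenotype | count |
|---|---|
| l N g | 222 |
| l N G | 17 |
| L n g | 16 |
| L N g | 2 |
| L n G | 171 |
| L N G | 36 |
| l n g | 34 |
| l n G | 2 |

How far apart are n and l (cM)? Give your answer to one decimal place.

The two most frequent reciprocal classes, l N g and L n G, are the parental types, so the F1 was l N g / L n G.
The two rarest classes, L N g and l n G, are the double crossovers. Comparing them with the parentals, only the l allele has switched, so l is the middle locus and the order is g – l – n.
Crossovers in the l–n interval produce the single-crossover classes l n g and L N G (34 + 36 = 70) plus the double crossovers (4).
RF(l–n) = (70 + 4) / 500 = 74/500 = 0.1480 → 14.8 cM.

14.8 cM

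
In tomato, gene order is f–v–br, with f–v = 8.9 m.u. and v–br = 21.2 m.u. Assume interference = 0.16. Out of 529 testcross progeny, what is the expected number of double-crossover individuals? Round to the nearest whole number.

8

Map distances give recombination frequencies of 0.089 and 0.212 for the two intervals.
With interference 0.16 (so coincidence = 0.84), expected double-crossover frequency = 0.089 × 0.212 × 0.84 = 0.01585.
Expected number = 0.01585 × 529 = 8.38 ≈ 8.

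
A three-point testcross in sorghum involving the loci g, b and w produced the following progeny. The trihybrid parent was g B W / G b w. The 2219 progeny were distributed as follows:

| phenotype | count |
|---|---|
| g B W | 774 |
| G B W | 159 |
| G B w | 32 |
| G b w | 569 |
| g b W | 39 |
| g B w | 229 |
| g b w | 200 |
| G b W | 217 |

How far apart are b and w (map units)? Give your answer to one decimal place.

The two rarest classes, g b W and G B w, are the double crossovers. Comparing them with the parentals, only the b allele has switched, so b is the middle locus and the order is g – b – w.
Crossovers in the b–w interval produce the single-crossover classes g B w and G b W (229 + 217 = 446) plus the double crossovers (71).
RF(b–w) = (446 + 71) / 2219 = 517/2219 = 0.2330 → 23.3 map units.

23.3 map units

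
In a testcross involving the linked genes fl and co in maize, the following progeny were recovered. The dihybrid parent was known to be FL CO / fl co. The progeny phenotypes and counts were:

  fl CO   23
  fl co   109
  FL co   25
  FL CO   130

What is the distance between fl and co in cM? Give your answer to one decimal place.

The recombinant classes are FL co and fl CO: 25 + 23 = 48.
Recombination frequency = 48/287 = 0.1672 ≈ 16.7%, i.e. 16.7 cM.

16.7 cM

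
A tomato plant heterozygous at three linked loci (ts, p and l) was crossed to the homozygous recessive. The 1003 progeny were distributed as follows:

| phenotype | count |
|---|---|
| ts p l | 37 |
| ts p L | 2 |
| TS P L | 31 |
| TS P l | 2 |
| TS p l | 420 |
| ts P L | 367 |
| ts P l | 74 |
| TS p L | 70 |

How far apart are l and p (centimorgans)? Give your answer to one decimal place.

14.8 centimorgans

The two most frequent reciprocal classes, ts P L and TS p l, are the parental types, so the F1 was ts P L / TS p l.
The two rarest classes, ts p L and TS P l, are the double crossovers. Comparing them with the parentals, only the p allele has switched, so p is the middle locus and the order is l – p – ts.
Crossovers in the l–p interval produce the single-crossover classes ts P l and TS p L (74 + 70 = 144) plus the double crossovers (4).
RF(l–p) = (144 + 4) / 1003 = 148/1003 = 0.1476 → 14.8 centimorgans.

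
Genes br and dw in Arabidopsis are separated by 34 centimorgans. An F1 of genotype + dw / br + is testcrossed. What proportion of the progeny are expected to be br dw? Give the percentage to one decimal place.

A map distance of 34 centimorgans corresponds to a recombination frequency of 0.340.
The F1 is + dw / br +, so br dw is a recombinant gamete class with expected frequency r/2 = 0.340/2 = 0.1700.
That is 0.1700 = 17.0% of the progeny.

17.0%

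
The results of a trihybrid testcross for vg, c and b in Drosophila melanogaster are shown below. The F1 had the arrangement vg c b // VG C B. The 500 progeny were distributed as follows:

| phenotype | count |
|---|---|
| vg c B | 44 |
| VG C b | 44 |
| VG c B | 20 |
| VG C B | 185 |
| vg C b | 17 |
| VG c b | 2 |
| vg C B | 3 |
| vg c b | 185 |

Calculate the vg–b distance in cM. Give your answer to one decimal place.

The two rarest classes, VG c b and vg C B, are the double crossovers. Comparing them with the parentals, only the vg allele has switched, so vg is the middle locus and the order is c – vg – b.
Crossovers in the vg–b interval produce the single-crossover classes vg c B and VG C b (44 + 44 = 88) plus the double crossovers (5).
RF(vg–b) = (88 + 5) / 500 = 93/500 = 0.1860 → 18.6 cM.

18.6 cM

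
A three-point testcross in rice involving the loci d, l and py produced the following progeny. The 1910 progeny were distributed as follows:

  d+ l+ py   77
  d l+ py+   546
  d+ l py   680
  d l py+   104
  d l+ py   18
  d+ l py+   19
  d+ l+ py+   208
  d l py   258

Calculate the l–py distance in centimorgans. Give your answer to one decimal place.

11.4 centimorgans

The two most frequent reciprocal classes, d l+ py+ and d+ l py, are the parental types, so the F1 was d l+ py+ / d+ l py.
The two rarest classes, d l+ py and d+ l py+, are the double crossovers. Comparing them with the parentals, only the py allele has switched, so py is the middle locus and the order is d – py – l.
Crossovers in the py–l interval produce the single-crossover classes d l py+ and d+ l+ py (104 + 77 = 181) plus the double crossovers (37).
RF(py–l) = (181 + 37) / 1910 = 218/1910 = 0.1141 → 11.4 centimorgans.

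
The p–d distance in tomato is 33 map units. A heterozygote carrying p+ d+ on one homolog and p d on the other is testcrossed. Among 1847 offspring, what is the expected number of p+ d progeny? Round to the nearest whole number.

A map distance of 33 map units corresponds to a recombination frequency of 0.330.
The F1 is p+ d+ / p d, so p+ d is a recombinant gamete class with expected frequency r/2 = 0.330/2 = 0.1650.
Expected number = 0.1650 × 1847 = 304.75 ≈ 305.

305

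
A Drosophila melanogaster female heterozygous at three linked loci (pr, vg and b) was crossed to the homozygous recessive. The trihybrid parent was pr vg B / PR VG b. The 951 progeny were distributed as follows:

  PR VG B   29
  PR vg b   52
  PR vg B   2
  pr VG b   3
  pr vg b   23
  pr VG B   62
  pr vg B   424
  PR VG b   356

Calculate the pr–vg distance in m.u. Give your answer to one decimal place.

12.5 m.u.

The two rarest classes, PR vg B and pr VG b, are the double crossovers. Comparing them with the parentals, only the pr allele has switched, so pr is the middle locus and the order is b – pr – vg.
Crossovers in the pr–vg interval produce the single-crossover classes pr VG B and PR vg b (62 + 52 = 114) plus the double crossovers (5).
RF(pr–vg) = (114 + 5) / 951 = 119/951 = 0.1251 → 12.5 m.u.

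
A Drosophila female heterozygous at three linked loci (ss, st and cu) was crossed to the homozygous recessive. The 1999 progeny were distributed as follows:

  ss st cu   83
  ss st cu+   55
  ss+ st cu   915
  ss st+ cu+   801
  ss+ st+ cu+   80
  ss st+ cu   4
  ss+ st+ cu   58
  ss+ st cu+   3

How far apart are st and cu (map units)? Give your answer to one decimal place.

The two most frequent reciprocal classes, ss st+ cu+ and ss+ st cu, are the parental types, so the F1 was ss st+ cu+ / ss+ st cu.
The two rarest classes, ss st+ cu and ss+ st cu+, are the double crossovers. Comparing them with the parentals, only the cu allele has switched, so cu is the middle locus and the order is ss – cu – st.
Crossovers in the cu–st interval produce the single-crossover classes ss st cu+ and ss+ st+ cu (55 + 58 = 113) plus the double crossovers (7).
RF(cu–st) = (113 + 7) / 1999 = 120/1999 = 0.0600 → 6.0 map units.

6.0 map units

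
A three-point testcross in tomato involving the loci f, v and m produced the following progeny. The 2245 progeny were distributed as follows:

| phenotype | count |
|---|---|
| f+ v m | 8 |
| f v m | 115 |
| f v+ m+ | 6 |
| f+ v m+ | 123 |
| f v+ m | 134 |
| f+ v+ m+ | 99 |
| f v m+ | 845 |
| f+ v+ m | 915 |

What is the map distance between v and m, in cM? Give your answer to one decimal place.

The two most frequent reciprocal classes, f+ v+ m and f v m+, are the parental types, so the F1 was f+ v+ m / f v m+.
The two rarest classes, f+ v m and f v+ m+, are the double crossovers. Comparing them with the parentals, only the v allele has switched, so v is the middle locus and the order is f – v – m.
Crossovers in the v–m interval produce the single-crossover classes f+ v+ m+ and f v m (99 + 115 = 214) plus the double crossovers (14).
RF(v–m) = (214 + 14) / 2245 = 228/2245 = 0.1016 → 10.2 cM.

10.2 cM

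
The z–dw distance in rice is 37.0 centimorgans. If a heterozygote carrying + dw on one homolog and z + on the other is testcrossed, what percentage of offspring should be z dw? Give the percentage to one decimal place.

A map distance of 37.0 centimorgans corresponds to a recombination frequency of 0.370.
The F1 is + dw / z +, so z dw is a recombinant gamete class with expected frequency r/2 = 0.370/2 = 0.1850.
That is 0.1850 = 18.5% of the progeny.

18.5%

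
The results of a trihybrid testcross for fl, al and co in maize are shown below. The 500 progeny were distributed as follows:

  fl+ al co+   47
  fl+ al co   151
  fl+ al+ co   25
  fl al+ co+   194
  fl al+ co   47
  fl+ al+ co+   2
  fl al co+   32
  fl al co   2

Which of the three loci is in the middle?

The two most frequent reciprocal classes, fl al+ co+ and fl+ al co, are the parental types, so the F1 was fl al+ co+ / fl+ al co.
The two rarest classes, fl+ al+ co+ and fl al co, are the double crossovers. Comparing them with the parentals, only the fl allele has switched, so fl is the middle locus and the order is co – fl – al.

fl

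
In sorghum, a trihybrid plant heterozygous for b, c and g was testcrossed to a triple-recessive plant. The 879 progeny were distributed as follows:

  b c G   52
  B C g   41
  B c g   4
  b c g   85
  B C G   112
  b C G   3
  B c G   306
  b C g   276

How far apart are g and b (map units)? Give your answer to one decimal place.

The two most frequent reciprocal classes, b C g and B c G, are the parental types, so the F1 was b C g / B c G.
The two rarest classes, b C G and B c g, are the double crossovers. Comparing them with the parentals, only the g allele has switched, so g is the middle locus and the order is b – g – c.
Crossovers in the b–g interval produce the single-crossover classes B C g and b c G (41 + 52 = 93) plus the double crossovers (7).
RF(b–g) = (93 + 7) / 879 = 100/879 = 0.1138 → 11.4 map units.

11.4 map units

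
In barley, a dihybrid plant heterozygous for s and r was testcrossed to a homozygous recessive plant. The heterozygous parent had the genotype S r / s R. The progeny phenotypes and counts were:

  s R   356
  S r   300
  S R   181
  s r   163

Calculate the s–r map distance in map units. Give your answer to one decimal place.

34.4 map units

The recombinant classes are S R and s r: 181 + 163 = 344.
Recombination frequency = 344/1000 = 0.3440 ≈ 34.4%, i.e. 34.4 map units.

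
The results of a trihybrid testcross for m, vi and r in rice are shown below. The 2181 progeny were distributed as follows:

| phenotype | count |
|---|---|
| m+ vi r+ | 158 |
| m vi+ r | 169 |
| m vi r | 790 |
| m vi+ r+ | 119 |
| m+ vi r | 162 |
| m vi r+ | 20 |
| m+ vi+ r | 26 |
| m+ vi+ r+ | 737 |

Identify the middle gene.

r

The two most frequent reciprocal classes, m+ vi+ r+ and m vi r, are the parental types, so the F1 was m+ vi+ r+ / m vi r.
The two rarest classes, m+ vi+ r and m vi r+, are the double crossovers. Comparing them with the parentals, only the r allele has switched, so r is the middle locus and the order is vi – r – m.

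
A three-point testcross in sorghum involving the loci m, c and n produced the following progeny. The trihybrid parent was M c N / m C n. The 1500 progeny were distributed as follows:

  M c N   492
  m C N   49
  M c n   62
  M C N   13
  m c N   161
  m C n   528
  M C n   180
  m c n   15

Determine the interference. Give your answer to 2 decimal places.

0.18

The two rarest classes, M C N and m c n, are the double crossovers. Comparing them with the parentals, only the c allele has switched, so c is the middle locus and the order is m – c – n.
m–c: (341 + 28)/1500 = 0.2460; c–n: (111 + 28)/1500 = 0.0927.
Expected DCO frequency = 0.2460 × 0.0927 ≈ 0.02280; observed = 28/1500 ≈ 0.01867.
Coefficient of coincidence = 0.01867/0.02280 ≈ 0.82; interference = 1 − 0.82 = 0.18.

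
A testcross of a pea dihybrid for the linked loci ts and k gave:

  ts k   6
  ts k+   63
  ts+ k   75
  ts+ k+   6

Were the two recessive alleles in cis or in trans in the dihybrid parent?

The two most frequent classes are ts+ k (75) and ts k+ (63); these are the parental (non-recombinant) types.
So the F1 carried ts+ k on one chromosome and ts k+ on the other — the recessive alleles are on opposite chromosomes (trans / repulsion).

trans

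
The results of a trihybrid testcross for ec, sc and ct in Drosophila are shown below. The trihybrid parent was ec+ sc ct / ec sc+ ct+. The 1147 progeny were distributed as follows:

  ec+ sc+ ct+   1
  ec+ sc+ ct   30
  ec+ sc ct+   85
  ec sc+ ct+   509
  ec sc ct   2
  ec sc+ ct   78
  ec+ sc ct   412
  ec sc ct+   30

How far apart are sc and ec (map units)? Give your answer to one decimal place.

5.5 map units

The two rarest classes, ec sc ct and ec+ sc+ ct+, are the double crossovers. Comparing them with the parentals, only the ec allele has switched, so ec is the middle locus and the order is ct – ec – sc.
Crossovers in the ec–sc interval produce the single-crossover classes ec+ sc+ ct and ec sc ct+ (30 + 30 = 60) plus the double crossovers (3).
RF(ec–sc) = (60 + 3) / 1147 = 63/1147 = 0.0549 → 5.5 map units.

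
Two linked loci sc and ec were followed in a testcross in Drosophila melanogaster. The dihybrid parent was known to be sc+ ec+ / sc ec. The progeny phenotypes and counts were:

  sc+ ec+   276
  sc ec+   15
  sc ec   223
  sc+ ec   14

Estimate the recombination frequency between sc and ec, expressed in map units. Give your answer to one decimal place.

The recombinant classes are sc+ ec and sc ec+: 14 + 15 = 29.
Recombination frequency = 29/528 = 0.0549 ≈ 5.5%, i.e. 5.5 map units.

5.5 map units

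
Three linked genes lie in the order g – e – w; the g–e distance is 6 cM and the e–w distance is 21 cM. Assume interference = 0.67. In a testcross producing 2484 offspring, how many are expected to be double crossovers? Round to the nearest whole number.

10

Map distances give recombination frequencies of 0.060 and 0.210 for the two intervals.
With interference 0.67 (so coincidence = 0.33), expected double-crossover frequency = 0.060 × 0.210 × 0.33 = 0.00416.
Expected number = 0.00416 × 2484 = 10.33 ≈ 10.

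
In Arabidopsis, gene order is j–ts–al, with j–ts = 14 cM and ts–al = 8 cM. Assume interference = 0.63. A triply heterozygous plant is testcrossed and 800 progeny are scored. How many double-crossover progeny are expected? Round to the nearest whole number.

3

Map distances give recombination frequencies of 0.140 and 0.080 for the two intervals.
With interference 0.63 (so coincidence = 0.37), expected double-crossover frequency = 0.140 × 0.080 × 0.37 = 0.00414.
Expected number = 0.00414 × 800 = 3.32 ≈ 3.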